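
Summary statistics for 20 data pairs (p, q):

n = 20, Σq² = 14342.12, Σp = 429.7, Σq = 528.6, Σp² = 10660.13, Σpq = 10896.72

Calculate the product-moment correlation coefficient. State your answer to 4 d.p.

-0.6321

r = (nΣpq − ΣpΣq) / √[(nΣp² − (Σp)²)(nΣq² − (Σq)²)]
Numerator: 20×10896.72 − 429.7×528.6 = -9205.02
Denominator: √[(213202.6 − 184642.09)(286842.4 − 279417.96)] = √[28560.51 × 7424.44] = 14561.7922
r = -9205.02 / 14561.7922 ≈ -0.6321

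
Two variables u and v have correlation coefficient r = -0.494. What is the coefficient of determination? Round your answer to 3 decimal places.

r² = (-0.494)² = 0.244

0.244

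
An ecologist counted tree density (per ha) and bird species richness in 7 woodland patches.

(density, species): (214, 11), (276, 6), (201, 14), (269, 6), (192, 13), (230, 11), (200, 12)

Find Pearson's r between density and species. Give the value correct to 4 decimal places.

-0.9670

n = 7, Σx = 1582, Σy = 73, Σx² = 364498, Σy² = 823, Σxy = 15864
nΣxy − ΣxΣy = 111048 − 115486 = -4438
nΣx² − (Σx)² = 2551486 − 2502724 = 48762; nΣy² − (Σy)² = 5761 − 5329 = 432
r = -4438 / √(48762 × 432) = -4438 / 4589.6823 ≈ -0.9670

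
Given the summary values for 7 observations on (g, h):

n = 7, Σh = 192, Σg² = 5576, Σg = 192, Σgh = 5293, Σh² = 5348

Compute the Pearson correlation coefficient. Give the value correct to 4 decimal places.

0.1679

r = (nΣgh − ΣgΣh) / √[(nΣg² − (Σg)²)(nΣh² − (Σh)²)]
Numerator: 7×5293 − 192×192 = 187
Denominator: √[(39032 − 36864)(37436 − 36864)] = √[2168 × 572] = 1113.5960
r = 187 / 1113.5960 ≈ 0.1679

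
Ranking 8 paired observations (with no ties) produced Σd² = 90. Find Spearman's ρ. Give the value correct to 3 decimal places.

-0.071

ρ = 1 − 6Σd² / [n(n²−1)] = 1 − 6×90 / (8×63)
  = 1 − 540/504 = 1 − 1.0714 ≈ -0.071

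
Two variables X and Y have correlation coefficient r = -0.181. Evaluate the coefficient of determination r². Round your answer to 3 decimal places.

r² = (-0.181)² = 0.033

0.033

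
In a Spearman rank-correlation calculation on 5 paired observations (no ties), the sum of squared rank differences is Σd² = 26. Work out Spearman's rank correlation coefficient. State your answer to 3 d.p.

ρ = 1 − 6Σd² / [n(n²−1)] = 1 − 6×26 / (5×24)
  = 1 − 156/120 = 1 − 1.3000 ≈ -0.300

-0.300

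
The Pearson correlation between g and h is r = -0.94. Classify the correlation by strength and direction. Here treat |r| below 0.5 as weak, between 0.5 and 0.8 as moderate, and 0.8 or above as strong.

strong negative

r = -0.94 < 0 so the relationship is negative.
|r| = 0.94, which falls in the strong range.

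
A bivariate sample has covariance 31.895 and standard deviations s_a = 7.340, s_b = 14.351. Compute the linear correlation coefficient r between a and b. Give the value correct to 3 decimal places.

r = Cov(a,b) / (s_a · s_b) = 31.895 / (7.340 × 14.351)
  = 31.895 / 105.3363 ≈ 0.303

0.303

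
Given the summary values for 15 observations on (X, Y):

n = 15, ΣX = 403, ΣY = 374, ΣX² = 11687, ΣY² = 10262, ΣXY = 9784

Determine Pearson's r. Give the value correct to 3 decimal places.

-0.294

r = (nΣXY − ΣXΣY) / √[(nΣX² − (ΣX)²)(nΣY² − (ΣY)²)]
Numerator: 15×9784 − 403×374 = -3962
Denominator: √[(175305 − 162409)(153930 − 139876)] = √[12896 × 14054] = 13462.5549
r = -3962 / 13462.5549 ≈ -0.294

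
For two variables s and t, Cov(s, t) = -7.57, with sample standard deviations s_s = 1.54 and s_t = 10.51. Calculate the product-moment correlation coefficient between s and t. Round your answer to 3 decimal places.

-0.468

r = Cov(s,t) / (s_s · s_t) = -7.57 / (1.54 × 10.51)
  = -7.57 / 16.1854 ≈ -0.468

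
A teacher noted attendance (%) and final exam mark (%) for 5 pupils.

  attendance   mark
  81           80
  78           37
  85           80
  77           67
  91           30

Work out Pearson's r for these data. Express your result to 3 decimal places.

-0.313

n = 5, Σx = 412, Σy = 294, Σx² = 34080, Σy² = 19558, Σxy = 24055
nΣxy − ΣxΣy = 120275 − 121128 = -853
nΣx² − (Σx)² = 170400 − 169744 = 656; nΣy² − (Σy)² = 97790 − 86436 = 11354
r = -853 / √(656 × 11354) = -853 / 2729.1435 ≈ -0.313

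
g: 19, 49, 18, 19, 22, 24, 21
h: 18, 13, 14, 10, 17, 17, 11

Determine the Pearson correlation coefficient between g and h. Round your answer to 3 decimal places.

-0.112

n = 7, Σg = 172, Σh = 100, Σg² = 4948, Σh² = 1488, Σgh = 2434
nΣgh − ΣgΣh = 17038 − 17200 = -162
nΣg² − (Σg)² = 34636 − 29584 = 5052; nΣh² − (Σh)² = 10416 − 10000 = 416
r = -162 / √(5052 × 416) = -162 / 1449.7007 ≈ -0.112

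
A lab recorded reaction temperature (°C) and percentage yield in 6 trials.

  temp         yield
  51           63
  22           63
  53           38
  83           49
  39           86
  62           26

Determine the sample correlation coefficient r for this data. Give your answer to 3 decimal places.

-0.523

n = 6, Σx = 310, Σy = 325, Σx² = 18148, Σy² = 19855, Σxy = 15646
nΣxy − ΣxΣy = 93876 − 100750 = -6874
nΣx² − (Σx)² = 108888 − 96100 = 12788; nΣy² − (Σy)² = 119130 − 105625 = 13505
r = -6874 / √(12788 × 13505) = -6874 / 13141.6110 ≈ -0.523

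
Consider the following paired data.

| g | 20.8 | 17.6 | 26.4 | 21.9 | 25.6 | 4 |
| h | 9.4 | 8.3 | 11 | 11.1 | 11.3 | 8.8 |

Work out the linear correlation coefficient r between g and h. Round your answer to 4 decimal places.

n = 6, Σg = 116.3, Σh = 59.9, Σg² = 2590.33, Σh² = 606.59, Σgh = 1199.57
nΣgh − ΣgΣh = 7197.42 − 6966.37 = 231.05
nΣg² − (Σg)² = 15541.98 − 13525.69 = 2016.29; nΣh² − (Σh)² = 3639.54 − 3588.01 = 51.53
r = 231.05 / √(2016.29 × 51.53) = 231.05 / 322.3343 ≈ 0.7168

0.7168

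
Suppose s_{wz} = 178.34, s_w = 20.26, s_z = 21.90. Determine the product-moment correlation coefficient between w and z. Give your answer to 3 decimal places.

0.402

r = Cov(w,z) / (s_w · s_z) = 178.34 / (20.26 × 21.90)
  = 178.34 / 443.6940 ≈ 0.402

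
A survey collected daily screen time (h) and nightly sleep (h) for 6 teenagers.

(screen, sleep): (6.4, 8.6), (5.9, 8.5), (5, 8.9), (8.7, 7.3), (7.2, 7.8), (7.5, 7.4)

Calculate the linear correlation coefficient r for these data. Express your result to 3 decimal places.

n = 6, Σx = 40.7, Σy = 48.5, Σx² = 284.55, Σy² = 394.31, Σxy = 324.86
nΣxy − ΣxΣy = 1949.16 − 1973.95 = -24.79
nΣx² − (Σx)² = 1707.3 − 1656.49 = 50.81; nΣy² − (Σy)² = 2365.86 − 2352.25 = 13.61
r = -24.79 / √(50.81 × 13.61) = -24.79 / 26.2968 ≈ -0.943

-0.943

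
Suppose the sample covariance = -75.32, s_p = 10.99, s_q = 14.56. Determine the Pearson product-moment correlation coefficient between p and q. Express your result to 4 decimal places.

-0.4707

r = Cov(p,q) / (s_p · s_q) = -75.32 / (10.99 × 14.56)
  = -75.32 / 160.0144 ≈ -0.4707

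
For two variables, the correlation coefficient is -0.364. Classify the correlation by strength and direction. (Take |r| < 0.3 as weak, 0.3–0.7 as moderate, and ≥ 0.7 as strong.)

moderate negative

r = -0.364 < 0 so the relationship is negative.
|r| = 0.364, which falls in the moderate range.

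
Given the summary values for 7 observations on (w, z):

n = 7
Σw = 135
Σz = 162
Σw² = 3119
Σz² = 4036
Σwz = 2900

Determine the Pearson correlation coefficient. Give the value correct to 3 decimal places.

r = (nΣwz − ΣwΣz) / √[(nΣw² − (Σw)²)(nΣz² − (Σz)²)]
Numerator: 7×2900 − 135×162 = -1570
Denominator: √[(21833 − 18225)(28252 − 26244)] = √[3608 × 2008] = 2691.6285
r = -1570 / 2691.6285 ≈ -0.583

-0.583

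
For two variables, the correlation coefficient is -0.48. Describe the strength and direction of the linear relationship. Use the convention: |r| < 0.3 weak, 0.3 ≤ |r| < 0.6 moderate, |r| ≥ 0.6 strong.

r = -0.48 < 0 so the relationship is negative.
|r| = 0.48, which falls in the moderate range.

moderate negative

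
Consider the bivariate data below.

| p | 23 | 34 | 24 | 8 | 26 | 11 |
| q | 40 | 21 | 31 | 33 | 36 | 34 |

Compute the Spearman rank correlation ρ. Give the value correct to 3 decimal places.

-0.314

Rank p: 3, 6, 4, 1, 5, 2
Rank q: 6, 1, 2, 3, 5, 4
d = rank(p) − rank(q): -3, 5, 2, -2, 0, -2; Σd² = 46
ρ = 1 − 6Σd² / [n(n²−1)] = 1 − 6×46 / (6×35) = 1 − 276/210 ≈ -0.314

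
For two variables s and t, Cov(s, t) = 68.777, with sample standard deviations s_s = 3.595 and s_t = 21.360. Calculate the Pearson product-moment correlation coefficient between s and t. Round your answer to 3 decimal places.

r = Cov(s,t) / (s_s · s_t) = 68.777 / (3.595 × 21.360)
  = 68.777 / 76.7892 ≈ 0.896

0.896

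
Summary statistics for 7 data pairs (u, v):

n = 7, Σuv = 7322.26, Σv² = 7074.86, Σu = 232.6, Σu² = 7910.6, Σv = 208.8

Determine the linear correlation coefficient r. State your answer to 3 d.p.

r = (nΣuv − ΣuΣv) / √[(nΣu² − (Σu)²)(nΣv² − (Σv)²)]
Numerator: 7×7322.26 − 232.6×208.8 = 2688.94
Denominator: √[(55374.2 − 54102.76)(49524.02 − 43597.44)] = √[1271.44 × 5926.58] = 2745.0484
r = 2688.94 / 2745.0484 ≈ 0.980

0.980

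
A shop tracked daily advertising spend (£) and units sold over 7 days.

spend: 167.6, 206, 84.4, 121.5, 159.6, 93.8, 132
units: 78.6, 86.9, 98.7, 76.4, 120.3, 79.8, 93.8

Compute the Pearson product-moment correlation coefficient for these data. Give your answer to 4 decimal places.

0.0735

n = 7, Σx = 964.9, Σy = 634.5, Σx² = 144105.97, Σy² = 58946.79, Σxy = 87754.36
nΣxy − ΣxΣy = 614280.52 − 612229.05 = 2051.47
nΣx² − (Σx)² = 1008741.79 − 931032.01 = 77709.78; nΣy² − (Σy)² = 412627.53 − 402590.25 = 10037.28
r = 2051.47 / √(77709.78 × 10037.28) = 2051.47 / 27928.3874 ≈ 0.0735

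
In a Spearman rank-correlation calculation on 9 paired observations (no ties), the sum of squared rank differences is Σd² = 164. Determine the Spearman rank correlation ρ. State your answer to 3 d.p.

-0.367

ρ = 1 − 6Σd² / [n(n²−1)] = 1 − 6×164 / (9×80)
  = 1 − 984/720 = 1 − 1.3667 ≈ -0.367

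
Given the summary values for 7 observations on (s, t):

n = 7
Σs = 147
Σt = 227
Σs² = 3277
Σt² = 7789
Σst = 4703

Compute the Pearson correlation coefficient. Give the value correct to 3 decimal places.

-0.225

r = (nΣst − ΣsΣt) / √[(nΣs² − (Σs)²)(nΣt² − (Σt)²)]
Numerator: 7×4703 − 147×227 = -448
Denominator: √[(22939 − 21609)(54523 − 51529)] = √[1330 × 2994] = 1995.4999
r = -448 / 1995.4999 ≈ -0.225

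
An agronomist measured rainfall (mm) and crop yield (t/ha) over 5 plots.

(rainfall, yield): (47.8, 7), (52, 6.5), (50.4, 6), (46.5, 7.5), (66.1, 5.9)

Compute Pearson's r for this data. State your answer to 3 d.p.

-0.728

n = 5, Σx = 262.8, Σy = 32.9, Σx² = 14060.46, Σy² = 218.31, Σxy = 1713.74
nΣxy − ΣxΣy = 8568.7 − 8646.12 = -77.42
nΣx² − (Σx)² = 70302.3 − 69063.84 = 1238.46; nΣy² − (Σy)² = 1091.55 − 1082.41 = 9.14
r = -77.42 / √(1238.46 × 9.14) = -77.42 / 106.3933 ≈ -0.728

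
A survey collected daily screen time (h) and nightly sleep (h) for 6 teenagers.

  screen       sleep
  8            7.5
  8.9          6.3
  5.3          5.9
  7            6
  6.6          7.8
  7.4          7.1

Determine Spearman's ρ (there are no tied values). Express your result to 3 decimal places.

0.257

Rank screen: 5, 6, 1, 3, 2, 4
Rank sleep: 5, 3, 1, 2, 6, 4
d = rank(screen) − rank(sleep): 0, 3, 0, 1, -4, 0; Σd² = 26
ρ = 1 − 6Σd² / [n(n²−1)] = 1 − 6×26 / (6×35) = 1 − 156/210 ≈ 0.257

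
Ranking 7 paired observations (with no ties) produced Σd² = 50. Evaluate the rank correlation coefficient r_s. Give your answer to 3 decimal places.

ρ = 1 − 6Σd² / [n(n²−1)] = 1 − 6×50 / (7×48)
  = 1 − 300/336 = 1 − 0.8929 ≈ 0.107

0.107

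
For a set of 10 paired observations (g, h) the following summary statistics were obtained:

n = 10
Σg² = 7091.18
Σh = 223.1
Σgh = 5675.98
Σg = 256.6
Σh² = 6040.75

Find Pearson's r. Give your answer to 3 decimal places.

r = (nΣgh − ΣgΣh) / √[(nΣg² − (Σg)²)(nΣh² − (Σh)²)]
Numerator: 10×5675.98 − 256.6×223.1 = -487.66
Denominator: √[(70911.8 − 65843.56)(60407.5 − 49773.61)] = √[5068.24 × 10633.89] = 7341.3287
r = -487.66 / 7341.3287 ≈ -0.066

-0.066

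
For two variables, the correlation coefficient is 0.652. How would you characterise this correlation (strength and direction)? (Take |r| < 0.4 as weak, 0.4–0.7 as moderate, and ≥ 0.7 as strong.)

moderate positive

r = 0.652 > 0 so the relationship is positive.
|r| = 0.652, which falls in the moderate range.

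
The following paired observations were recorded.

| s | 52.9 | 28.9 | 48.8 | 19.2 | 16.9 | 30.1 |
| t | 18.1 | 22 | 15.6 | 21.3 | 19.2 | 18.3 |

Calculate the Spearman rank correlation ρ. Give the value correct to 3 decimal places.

Rank s: 6, 3, 5, 2, 1, 4
Rank t: 2, 6, 1, 5, 4, 3
d = rank(s) − rank(t): 4, -3, 4, -3, -3, 1; Σd² = 60
ρ = 1 − 6Σd² / [n(n²−1)] = 1 − 6×60 / (6×35) = 1 − 360/210 ≈ -0.714

-0.714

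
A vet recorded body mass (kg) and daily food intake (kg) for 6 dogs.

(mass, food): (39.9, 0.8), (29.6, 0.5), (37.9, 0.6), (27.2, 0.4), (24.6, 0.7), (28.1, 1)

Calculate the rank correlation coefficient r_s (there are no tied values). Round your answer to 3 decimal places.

0.200

Rank mass: 6, 4, 5, 2, 1, 3
Rank food: 5, 2, 3, 1, 4, 6
d = rank(mass) − rank(food): 1, 2, 2, 1, -3, -3; Σd² = 28
ρ = 1 − 6Σd² / [n(n²−1)] = 1 − 6×28 / (6×35) = 1 − 168/210 ≈ 0.200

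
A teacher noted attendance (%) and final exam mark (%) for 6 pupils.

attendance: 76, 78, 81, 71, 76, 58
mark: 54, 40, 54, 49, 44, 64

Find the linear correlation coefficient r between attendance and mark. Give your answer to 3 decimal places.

n = 6, Σx = 440, Σy = 305, Σx² = 32602, Σy² = 15865, Σxy = 22133
nΣxy − ΣxΣy = 132798 − 134200 = -1402
nΣx² − (Σx)² = 195612 − 193600 = 2012; nΣy² − (Σy)² = 95190 − 93025 = 2165
r = -1402 / √(2012 × 2165) = -1402 / 2087.0985 ≈ -0.672

-0.672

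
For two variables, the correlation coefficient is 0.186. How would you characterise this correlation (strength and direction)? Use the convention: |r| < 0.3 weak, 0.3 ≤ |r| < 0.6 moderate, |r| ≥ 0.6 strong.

r = 0.186 > 0 so the relationship is positive.
|r| = 0.186, which falls in the weak range.

weak positive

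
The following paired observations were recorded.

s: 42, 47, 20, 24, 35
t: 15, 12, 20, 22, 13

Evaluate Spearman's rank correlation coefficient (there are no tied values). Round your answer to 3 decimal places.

-0.800

Rank s: 4, 5, 1, 2, 3
Rank t: 3, 1, 4, 5, 2
d = rank(s) − rank(t): 1, 4, -3, -3, 1; Σd² = 36
ρ = 1 − 6Σd² / [n(n²−1)] = 1 − 6×36 / (5×24) = 1 − 216/120 ≈ -0.800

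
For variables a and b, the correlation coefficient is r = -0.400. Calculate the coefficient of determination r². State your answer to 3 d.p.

r² = (-0.400)² = 0.160

0.160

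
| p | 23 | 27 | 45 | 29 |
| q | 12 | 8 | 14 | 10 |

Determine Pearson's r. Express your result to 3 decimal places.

0.641

n = 4, Σp = 124, Σq = 44, Σp² = 4124, Σq² = 504, Σpq = 1412
nΣpq − ΣpΣq = 5648 − 5456 = 192
nΣp² − (Σp)² = 16496 − 15376 = 1120; nΣq² − (Σq)² = 2016 − 1936 = 80
r = 192 / √(1120 × 80) = 192 / 299.3326 ≈ 0.641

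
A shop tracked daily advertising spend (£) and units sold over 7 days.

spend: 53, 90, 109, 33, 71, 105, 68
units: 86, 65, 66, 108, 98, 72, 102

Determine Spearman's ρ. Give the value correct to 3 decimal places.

-0.786

Rank spend: 2, 5, 7, 1, 4, 6, 3
Rank units: 4, 1, 2, 7, 5, 3, 6
d = rank(spend) − rank(units): -2, 4, 5, -6, -1, 3, -3; Σd² = 100
ρ = 1 − 6Σd² / [n(n²−1)] = 1 − 6×100 / (7×48) = 1 − 600/336 ≈ -0.786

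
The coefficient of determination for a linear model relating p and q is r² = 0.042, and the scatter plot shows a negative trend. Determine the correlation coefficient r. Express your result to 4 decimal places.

-0.2049

|r| = √0.042 = 0.2049
The association is negative, so r = −0.2049.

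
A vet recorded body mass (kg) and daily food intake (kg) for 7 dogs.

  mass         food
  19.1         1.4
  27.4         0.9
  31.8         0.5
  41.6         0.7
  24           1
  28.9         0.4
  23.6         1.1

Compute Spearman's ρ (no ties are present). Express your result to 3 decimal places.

Rank mass: 1, 4, 6, 7, 3, 5, 2
Rank food: 7, 4, 2, 3, 5, 1, 6
d = rank(mass) − rank(food): -6, 0, 4, 4, -2, 4, -4; Σd² = 104
ρ = 1 − 6Σd² / [n(n²−1)] = 1 − 6×104 / (7×48) = 1 − 624/336 ≈ -0.857

-0.857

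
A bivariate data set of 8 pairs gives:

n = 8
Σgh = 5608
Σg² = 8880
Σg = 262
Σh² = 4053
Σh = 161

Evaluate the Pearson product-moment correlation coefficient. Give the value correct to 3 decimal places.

0.679

r = (nΣgh − ΣgΣh) / √[(nΣg² − (Σg)²)(nΣh² − (Σh)²)]
Numerator: 8×5608 − 262×161 = 2682
Denominator: √[(71040 − 68644)(32424 − 25921)] = √[2396 × 6503] = 3947.3014
r = 2682 / 3947.3014 ≈ 0.679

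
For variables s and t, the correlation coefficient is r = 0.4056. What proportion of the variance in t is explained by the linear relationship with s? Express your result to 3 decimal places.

r² = (0.4056)² = 0.165

0.165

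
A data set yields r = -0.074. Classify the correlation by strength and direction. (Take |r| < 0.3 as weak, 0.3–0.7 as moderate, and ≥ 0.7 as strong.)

r = -0.074 < 0 so the relationship is negative.
|r| = 0.074, which falls in the weak range.

weak negative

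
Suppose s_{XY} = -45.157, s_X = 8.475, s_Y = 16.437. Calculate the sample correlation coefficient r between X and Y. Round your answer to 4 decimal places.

-0.3242

r = Cov(X,Y) / (s_X · s_Y) = -45.157 / (8.475 × 16.437)
  = -45.157 / 139.3036 ≈ -0.3242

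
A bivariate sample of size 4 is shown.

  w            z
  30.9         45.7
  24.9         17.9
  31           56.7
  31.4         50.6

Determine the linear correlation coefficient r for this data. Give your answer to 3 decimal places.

n = 4, Σw = 118.2, Σz = 170.9, Σw² = 3521.78, Σz² = 8184.15, Σwz = 5204.38
nΣwz − ΣwΣz = 20817.52 − 20200.38 = 617.14
nΣw² − (Σw)² = 14087.12 − 13971.24 = 115.88; nΣz² − (Σz)² = 32736.6 − 29206.81 = 3529.79
r = 617.14 / √(115.88 × 3529.79) = 617.14 / 639.5561 ≈ 0.965

0.965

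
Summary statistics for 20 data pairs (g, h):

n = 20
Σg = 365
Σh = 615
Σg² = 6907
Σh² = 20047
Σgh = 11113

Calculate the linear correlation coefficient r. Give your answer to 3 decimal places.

-0.210

r = (nΣgh − ΣgΣh) / √[(nΣg² − (Σg)²)(nΣh² − (Σh)²)]
Numerator: 20×11113 − 365×615 = -2215
Denominator: √[(138140 − 133225)(400940 − 378225)] = √[4915 × 22715] = 10566.1831
r = -2215 / 10566.1831 ≈ -0.210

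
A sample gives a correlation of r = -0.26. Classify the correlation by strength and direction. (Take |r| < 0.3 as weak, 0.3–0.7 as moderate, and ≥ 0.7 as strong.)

r = -0.26 < 0 so the relationship is negative.
|r| = 0.26, which falls in the weak range.

weak negative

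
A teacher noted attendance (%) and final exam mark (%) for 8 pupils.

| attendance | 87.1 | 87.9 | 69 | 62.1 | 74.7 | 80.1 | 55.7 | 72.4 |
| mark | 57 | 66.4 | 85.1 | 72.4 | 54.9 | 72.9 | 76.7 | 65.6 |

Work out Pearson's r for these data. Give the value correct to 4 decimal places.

-0.5455

n = 8, Σx = 589, Σy = 551, Σx² = 44270.58, Σy² = 38656.4, Σxy = 40131.15
nΣxy − ΣxΣy = 321049.2 − 324539 = -3489.8
nΣx² − (Σx)² = 354164.64 − 346921 = 7243.64; nΣy² − (Σy)² = 309251.2 − 303601 = 5650.2
r = -3489.8 / √(7243.64 × 5650.2) = -3489.8 / 6397.5007 ≈ -0.5455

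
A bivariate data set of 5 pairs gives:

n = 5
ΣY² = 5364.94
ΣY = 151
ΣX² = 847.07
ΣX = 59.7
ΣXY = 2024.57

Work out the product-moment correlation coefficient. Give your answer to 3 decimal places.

0.674

r = (nΣXY − ΣXΣY) / √[(nΣX² − (ΣX)²)(nΣY² − (ΣY)²)]
Numerator: 5×2024.57 − 59.7×151 = 1108.15
Denominator: √[(4235.35 − 3564.09)(26824.7 − 22801)] = √[671.26 × 4023.7] = 1643.4564
r = 1108.15 / 1643.4564 ≈ 0.674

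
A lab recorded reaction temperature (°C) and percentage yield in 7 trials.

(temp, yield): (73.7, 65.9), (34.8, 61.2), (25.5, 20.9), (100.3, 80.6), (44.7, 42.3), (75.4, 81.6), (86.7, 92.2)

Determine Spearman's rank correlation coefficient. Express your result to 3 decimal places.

0.857

Rank temp: 4, 2, 1, 7, 3, 5, 6
Rank yield: 4, 3, 1, 5, 2, 6, 7
d = rank(temp) − rank(yield): 0, -1, 0, 2, 1, -1, -1; Σd² = 8
ρ = 1 − 6Σd² / [n(n²−1)] = 1 − 6×8 / (7×48) = 1 − 48/336 ≈ 0.857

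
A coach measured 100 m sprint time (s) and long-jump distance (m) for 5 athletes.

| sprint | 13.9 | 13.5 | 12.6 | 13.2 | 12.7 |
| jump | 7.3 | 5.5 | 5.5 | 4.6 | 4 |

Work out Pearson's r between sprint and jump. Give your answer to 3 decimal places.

n = 5, Σx = 65.9, Σy = 26.9, Σx² = 869.75, Σy² = 150.95, Σxy = 356.54
nΣxy − ΣxΣy = 1782.7 − 1772.71 = 9.99
nΣx² − (Σx)² = 4348.75 − 4342.81 = 5.94; nΣy² − (Σy)² = 754.75 − 723.61 = 31.14
r = 9.99 / √(5.94 × 31.14) = 9.99 / 13.6004 ≈ 0.735

0.735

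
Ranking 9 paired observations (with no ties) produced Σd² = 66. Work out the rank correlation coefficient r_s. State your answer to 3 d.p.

ρ = 1 − 6Σd² / [n(n²−1)] = 1 − 6×66 / (9×80)
  = 1 − 396/720 = 1 − 0.5500 ≈ 0.450

0.450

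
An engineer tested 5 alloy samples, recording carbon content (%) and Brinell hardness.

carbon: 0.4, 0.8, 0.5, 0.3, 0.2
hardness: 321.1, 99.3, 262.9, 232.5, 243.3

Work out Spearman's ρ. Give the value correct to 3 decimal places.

Rank carbon: 3, 5, 4, 2, 1
Rank hardness: 5, 1, 4, 2, 3
d = rank(carbon) − rank(hardness): -2, 4, 0, 0, -2; Σd² = 24
ρ = 1 − 6Σd² / [n(n²−1)] = 1 − 6×24 / (5×24) = 1 − 144/120 ≈ -0.200

-0.200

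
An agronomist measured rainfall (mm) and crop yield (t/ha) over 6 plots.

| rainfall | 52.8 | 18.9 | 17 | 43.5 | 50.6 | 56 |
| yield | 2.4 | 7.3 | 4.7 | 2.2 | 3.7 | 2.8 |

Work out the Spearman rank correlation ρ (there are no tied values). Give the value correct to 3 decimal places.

Rank rainfall: 5, 2, 1, 3, 4, 6
Rank yield: 2, 6, 5, 1, 4, 3
d = rank(rainfall) − rank(yield): 3, -4, -4, 2, 0, 3; Σd² = 54
ρ = 1 − 6Σd² / [n(n²−1)] = 1 − 6×54 / (6×35) = 1 − 324/210 ≈ -0.543

-0.543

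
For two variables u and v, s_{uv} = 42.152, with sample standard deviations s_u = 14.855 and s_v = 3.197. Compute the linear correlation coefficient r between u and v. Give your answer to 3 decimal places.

0.888

r = Cov(u,v) / (s_u · s_v) = 42.152 / (14.855 × 3.197)
  = 42.152 / 47.4914 ≈ 0.888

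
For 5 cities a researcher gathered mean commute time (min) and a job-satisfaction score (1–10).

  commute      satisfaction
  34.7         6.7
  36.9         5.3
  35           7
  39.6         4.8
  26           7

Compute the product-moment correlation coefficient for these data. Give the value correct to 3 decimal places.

n = 5, Σx = 172.2, Σy = 30.8, Σx² = 6034.86, Σy² = 194.02, Σxy = 1045.14
nΣxy − ΣxΣy = 5225.7 − 5303.76 = -78.06
nΣx² − (Σx)² = 30174.3 − 29652.84 = 521.46; nΣy² − (Σy)² = 970.1 − 948.64 = 21.46
r = -78.06 / √(521.46 × 21.46) = -78.06 / 105.7853 ≈ -0.738

-0.738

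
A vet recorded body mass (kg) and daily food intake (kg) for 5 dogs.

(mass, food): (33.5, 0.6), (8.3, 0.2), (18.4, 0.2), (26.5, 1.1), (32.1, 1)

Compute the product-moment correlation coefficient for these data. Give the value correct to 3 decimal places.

0.729

n = 5, Σx = 118.8, Σy = 3.1, Σx² = 3262.36, Σy² = 2.65, Σxy = 86.69
nΣxy − ΣxΣy = 433.45 − 368.28 = 65.17
nΣx² − (Σx)² = 16311.8 − 14113.44 = 2198.36; nΣy² − (Σy)² = 13.25 − 9.61 = 3.64
r = 65.17 / √(2198.36 × 3.64) = 65.17 / 89.4541 ≈ 0.729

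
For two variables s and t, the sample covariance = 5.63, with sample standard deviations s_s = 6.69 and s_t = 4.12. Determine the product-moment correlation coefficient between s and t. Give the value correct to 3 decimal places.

r = Cov(s,t) / (s_s · s_t) = 5.63 / (6.69 × 4.12)
  = 5.63 / 27.5628 ≈ 0.204

0.204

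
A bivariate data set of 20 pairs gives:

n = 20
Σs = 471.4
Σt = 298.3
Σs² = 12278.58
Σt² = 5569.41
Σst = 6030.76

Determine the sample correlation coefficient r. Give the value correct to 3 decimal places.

-0.874

r = (nΣst − ΣsΣt) / √[(nΣs² − (Σs)²)(nΣt² − (Σt)²)]
Numerator: 20×6030.76 − 471.4×298.3 = -20003.42
Denominator: √[(245571.6 − 222217.96)(111388.2 − 88982.89)] = √[23353.64 × 22405.31] = 22874.5611
r = -20003.42 / 22874.5611 ≈ -0.874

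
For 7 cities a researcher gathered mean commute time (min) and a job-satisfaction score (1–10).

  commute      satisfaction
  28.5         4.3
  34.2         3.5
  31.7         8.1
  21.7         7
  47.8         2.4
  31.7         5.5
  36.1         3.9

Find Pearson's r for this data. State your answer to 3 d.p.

-0.701

n = 7, Σx = 231.7, Σy = 34.7, Σx² = 8050.61, Σy² = 196.57, Σxy = 1080.78
nΣxy − ΣxΣy = 7565.46 − 8039.99 = -474.53
nΣx² − (Σx)² = 56354.27 − 53684.89 = 2669.38; nΣy² − (Σy)² = 1375.99 − 1204.09 = 171.9
r = -474.53 / √(2669.38 × 171.9) = -474.53 / 677.3968 ≈ -0.701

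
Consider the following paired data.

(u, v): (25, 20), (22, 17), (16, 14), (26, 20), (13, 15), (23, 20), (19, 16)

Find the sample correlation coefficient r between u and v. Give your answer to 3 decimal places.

0.910

n = 7, Σu = 144, Σv = 122, Σu² = 3100, Σv² = 2166, Σuv = 2577
nΣuv − ΣuΣv = 18039 − 17568 = 471
nΣu² − (Σu)² = 21700 − 20736 = 964; nΣv² − (Σv)² = 15162 − 14884 = 278
r = 471 / √(964 × 278) = 471 / 517.6794 ≈ 0.910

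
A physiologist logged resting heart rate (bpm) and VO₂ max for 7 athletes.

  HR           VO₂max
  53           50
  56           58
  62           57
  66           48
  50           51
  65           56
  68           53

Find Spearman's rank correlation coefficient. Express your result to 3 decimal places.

-0.036

Rank HR: 2, 3, 4, 6, 1, 5, 7
Rank VO₂max: 2, 7, 6, 1, 3, 5, 4
d = rank(HR) − rank(VO₂max): 0, -4, -2, 5, -2, 0, 3; Σd² = 58
ρ = 1 − 6Σd² / [n(n²−1)] = 1 − 6×58 / (7×48) = 1 − 348/336 ≈ -0.036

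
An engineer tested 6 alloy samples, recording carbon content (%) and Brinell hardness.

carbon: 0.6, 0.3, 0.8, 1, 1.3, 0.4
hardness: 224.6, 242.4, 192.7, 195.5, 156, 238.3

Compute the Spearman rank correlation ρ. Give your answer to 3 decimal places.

Rank carbon: 3, 1, 4, 5, 6, 2
Rank hardness: 4, 6, 2, 3, 1, 5
d = rank(carbon) − rank(hardness): -1, -5, 2, 2, 5, -3; Σd² = 68
ρ = 1 − 6Σd² / [n(n²−1)] = 1 − 6×68 / (6×35) = 1 − 408/210 ≈ -0.943

-0.943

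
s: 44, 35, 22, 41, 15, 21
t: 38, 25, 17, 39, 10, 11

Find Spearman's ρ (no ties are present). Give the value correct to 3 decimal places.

0.943

Rank s: 6, 4, 3, 5, 1, 2
Rank t: 5, 4, 3, 6, 1, 2
d = rank(s) − rank(t): 1, 0, 0, -1, 0, 0; Σd² = 2
ρ = 1 − 6Σd² / [n(n²−1)] = 1 − 6×2 / (6×35) = 1 − 12/210 ≈ 0.943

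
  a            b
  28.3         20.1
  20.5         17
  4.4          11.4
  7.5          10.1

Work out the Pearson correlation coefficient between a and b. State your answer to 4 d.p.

n = 4, Σa = 60.7, Σb = 58.6, Σa² = 1296.75, Σb² = 924.98, Σab = 1043.24
nΣab − ΣaΣb = 4172.96 − 3557.02 = 615.94
nΣa² − (Σa)² = 5187 − 3684.49 = 1502.51; nΣb² − (Σb)² = 3699.92 − 3433.96 = 265.96
r = 615.94 / √(1502.51 × 265.96) = 615.94 / 632.1452 ≈ 0.9744

0.9744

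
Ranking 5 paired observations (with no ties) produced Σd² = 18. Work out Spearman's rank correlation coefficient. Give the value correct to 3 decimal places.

0.100

ρ = 1 − 6Σd² / [n(n²−1)] = 1 − 6×18 / (5×24)
  = 1 − 108/120 = 1 − 0.9000 ≈ 0.100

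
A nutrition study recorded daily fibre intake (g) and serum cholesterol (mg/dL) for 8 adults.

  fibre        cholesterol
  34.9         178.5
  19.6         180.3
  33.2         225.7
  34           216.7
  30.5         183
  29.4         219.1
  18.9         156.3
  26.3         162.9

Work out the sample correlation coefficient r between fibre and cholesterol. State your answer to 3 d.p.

0.619

n = 8, Σx = 226.8, Σy = 1522.5, Σx² = 6703.92, Σy² = 294729.63, Σxy = 43885.95
nΣxy − ΣxΣy = 351087.6 − 345303 = 5784.6
nΣx² − (Σx)² = 53631.36 − 51438.24 = 2193.12; nΣy² − (Σy)² = 2357837.04 − 2318006.25 = 39830.79
r = 5784.6 / √(2193.12 × 39830.79) = 5784.6 / 9346.3202 ≈ 0.619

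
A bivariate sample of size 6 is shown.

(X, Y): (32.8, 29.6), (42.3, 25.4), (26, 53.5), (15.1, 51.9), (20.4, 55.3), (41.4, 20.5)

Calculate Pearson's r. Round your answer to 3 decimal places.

-0.919

n = 6, ΣX = 178, ΣY = 236.2, ΣX² = 5899.26, ΣY² = 10555.52, ΣXY = 6196.81
nΣXY − ΣXΣY = 37180.86 − 42043.6 = -4862.74
nΣX² − (ΣX)² = 35395.56 − 31684 = 3711.56; nΣY² − (ΣY)² = 63333.12 − 55790.44 = 7542.68
r = -4862.74 / √(3711.56 × 7542.68) = -4862.74 / 5291.0405 ≈ -0.919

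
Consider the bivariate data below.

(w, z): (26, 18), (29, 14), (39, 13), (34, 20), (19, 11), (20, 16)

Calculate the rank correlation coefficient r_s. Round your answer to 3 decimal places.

0.257

Rank w: 3, 4, 6, 5, 1, 2
Rank z: 5, 3, 2, 6, 1, 4
d = rank(w) − rank(z): -2, 1, 4, -1, 0, -2; Σd² = 26
ρ = 1 − 6Σd² / [n(n²−1)] = 1 − 6×26 / (6×35) = 1 − 156/210 ≈ 0.257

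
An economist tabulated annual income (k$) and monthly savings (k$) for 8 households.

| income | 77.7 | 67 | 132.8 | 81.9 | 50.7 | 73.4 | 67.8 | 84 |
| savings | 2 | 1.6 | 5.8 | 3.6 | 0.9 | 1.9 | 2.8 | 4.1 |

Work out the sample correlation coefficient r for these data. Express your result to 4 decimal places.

0.9118

n = 8, Σx = 635.3, Σy = 22.7, Σx² = 54480.63, Σy² = 82.23, Σxy = 2047.01
nΣxy − ΣxΣy = 16376.08 − 14421.31 = 1954.77
nΣx² − (Σx)² = 435845.04 − 403606.09 = 32238.95; nΣy² − (Σy)² = 657.84 − 515.29 = 142.55
r = 1954.77 / √(32238.95 × 142.55) = 1954.77 / 2143.7496 ≈ 0.9118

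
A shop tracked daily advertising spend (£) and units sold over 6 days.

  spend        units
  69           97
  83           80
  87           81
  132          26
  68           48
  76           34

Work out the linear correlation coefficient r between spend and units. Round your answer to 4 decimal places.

-0.5095

n = 6, Σx = 515, Σy = 366, Σx² = 47043, Σy² = 26506, Σxy = 29660
nΣxy − ΣxΣy = 177960 − 188490 = -10530
nΣx² − (Σx)² = 282258 − 265225 = 17033; nΣy² − (Σy)² = 159036 − 133956 = 25080
r = -10530 / √(17033 × 25080) = -10530 / 20668.5181 ≈ -0.5095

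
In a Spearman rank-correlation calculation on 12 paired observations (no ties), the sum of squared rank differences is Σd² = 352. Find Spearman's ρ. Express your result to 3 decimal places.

-0.231

ρ = 1 − 6Σd² / [n(n²−1)] = 1 − 6×352 / (12×143)
  = 1 − 2112/1716 = 1 − 1.2308 ≈ -0.231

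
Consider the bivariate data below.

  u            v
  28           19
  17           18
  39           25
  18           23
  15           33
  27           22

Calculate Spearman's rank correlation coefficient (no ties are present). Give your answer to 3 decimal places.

-0.086

Rank u: 5, 2, 6, 3, 1, 4
Rank v: 2, 1, 5, 4, 6, 3
d = rank(u) − rank(v): 3, 1, 1, -1, -5, 1; Σd² = 38
ρ = 1 − 6Σd² / [n(n²−1)] = 1 − 6×38 / (6×35) = 1 − 228/210 ≈ -0.086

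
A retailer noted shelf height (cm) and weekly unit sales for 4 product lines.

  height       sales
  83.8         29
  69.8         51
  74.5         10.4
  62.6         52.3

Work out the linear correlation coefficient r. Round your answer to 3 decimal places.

-0.624

n = 4, Σx = 290.7, Σy = 142.7, Σx² = 21363.49, Σy² = 6285.45, Σxy = 10038.78
nΣxy − ΣxΣy = 40155.12 − 41482.89 = -1327.77
nΣx² − (Σx)² = 85453.96 − 84506.49 = 947.47; nΣy² − (Σy)² = 25141.8 − 20363.29 = 4778.51
r = -1327.77 / √(947.47 × 4778.51) = -1327.77 / 2127.7911 ≈ -0.624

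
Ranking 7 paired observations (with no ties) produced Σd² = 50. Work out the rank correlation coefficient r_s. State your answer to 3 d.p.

0.107

ρ = 1 − 6Σd² / [n(n²−1)] = 1 − 6×50 / (7×48)
  = 1 − 300/336 = 1 − 0.8929 ≈ 0.107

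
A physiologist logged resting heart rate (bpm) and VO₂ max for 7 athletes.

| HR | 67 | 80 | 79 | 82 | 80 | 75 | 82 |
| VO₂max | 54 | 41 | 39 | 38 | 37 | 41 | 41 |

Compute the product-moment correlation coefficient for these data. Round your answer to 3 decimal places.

-0.899

n = 7, Σx = 545, Σy = 291, Σx² = 42603, Σy² = 12293, Σxy = 22492
nΣxy − ΣxΣy = 157444 − 158595 = -1151
nΣx² − (Σx)² = 298221 − 297025 = 1196; nΣy² − (Σy)² = 86051 − 84681 = 1370
r = -1151 / √(1196 × 1370) = -1151 / 1280.0469 ≈ -0.899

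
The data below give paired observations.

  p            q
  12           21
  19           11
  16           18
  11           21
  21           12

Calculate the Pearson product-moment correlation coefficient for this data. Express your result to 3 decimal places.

-0.951

n = 5, Σp = 79, Σq = 83, Σp² = 1323, Σq² = 1471, Σpq = 1232
nΣpq − ΣpΣq = 6160 − 6557 = -397
nΣp² − (Σp)² = 6615 − 6241 = 374; nΣq² − (Σq)² = 7355 − 6889 = 466
r = -397 / √(374 × 466) = -397 / 417.4734 ≈ -0.951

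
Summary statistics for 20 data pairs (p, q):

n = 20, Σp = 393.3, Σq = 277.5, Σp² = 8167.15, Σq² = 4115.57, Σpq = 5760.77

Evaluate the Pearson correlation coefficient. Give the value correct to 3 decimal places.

0.896

r = (nΣpq − ΣpΣq) / √[(nΣp² − (Σp)²)(nΣq² − (Σq)²)]
Numerator: 20×5760.77 − 393.3×277.5 = 6074.65
Denominator: √[(163343 − 154684.89)(82311.4 − 77006.25)] = √[8658.11 × 5305.15] = 6777.3573
r = 6074.65 / 6777.3573 ≈ 0.896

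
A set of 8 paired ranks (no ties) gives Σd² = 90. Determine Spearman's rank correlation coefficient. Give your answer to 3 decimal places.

ρ = 1 − 6Σd² / [n(n²−1)] = 1 − 6×90 / (8×63)
  = 1 − 540/504 = 1 − 1.0714 ≈ -0.071

-0.071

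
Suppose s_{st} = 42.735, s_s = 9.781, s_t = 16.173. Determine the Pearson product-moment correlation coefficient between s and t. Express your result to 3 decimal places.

r = Cov(s,t) / (s_s · s_t) = 42.735 / (9.781 × 16.173)
  = 42.735 / 158.1881 ≈ 0.270

0.270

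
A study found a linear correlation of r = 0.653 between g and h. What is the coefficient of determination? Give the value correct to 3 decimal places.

r² = (0.653)² = 0.426

0.426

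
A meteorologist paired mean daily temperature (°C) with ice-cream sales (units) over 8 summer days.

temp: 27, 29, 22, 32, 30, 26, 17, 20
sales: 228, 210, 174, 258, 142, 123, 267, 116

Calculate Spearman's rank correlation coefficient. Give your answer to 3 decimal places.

Rank temp: 5, 6, 3, 8, 7, 4, 1, 2
Rank sales: 6, 5, 4, 7, 3, 2, 8, 1
d = rank(temp) − rank(sales): -1, 1, -1, 1, 4, 2, -7, 1; Σd² = 74
ρ = 1 − 6Σd² / [n(n²−1)] = 1 − 6×74 / (8×63) = 1 − 444/504 ≈ 0.119

0.119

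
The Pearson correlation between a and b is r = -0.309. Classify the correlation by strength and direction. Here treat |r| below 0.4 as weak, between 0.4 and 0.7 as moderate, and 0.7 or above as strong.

weak negative

r = -0.309 < 0 so the relationship is negative.
|r| = 0.309, which falls in the weak range.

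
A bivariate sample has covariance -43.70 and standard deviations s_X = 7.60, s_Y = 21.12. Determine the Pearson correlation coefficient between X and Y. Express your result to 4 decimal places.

-0.2723

r = Cov(X,Y) / (s_X · s_Y) = -43.70 / (7.60 × 21.12)
  = -43.70 / 160.5120 ≈ -0.2723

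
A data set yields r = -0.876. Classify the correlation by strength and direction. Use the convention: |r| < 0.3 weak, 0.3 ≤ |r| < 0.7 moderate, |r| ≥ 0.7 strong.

strong negative

r = -0.876 < 0 so the relationship is negative.
|r| = 0.876, which falls in the strong range.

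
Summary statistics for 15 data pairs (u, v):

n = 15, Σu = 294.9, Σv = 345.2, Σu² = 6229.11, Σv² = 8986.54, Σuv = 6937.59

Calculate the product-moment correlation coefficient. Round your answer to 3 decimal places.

0.225

r = (nΣuv − ΣuΣv) / √[(nΣu² − (Σu)²)(nΣv² − (Σv)²)]
Numerator: 15×6937.59 − 294.9×345.2 = 2264.37
Denominator: √[(93436.65 − 86966.01)(134798.1 − 119163.04)] = √[6470.64 × 15635.06] = 10058.2724
r = 2264.37 / 10058.2724 ≈ 0.225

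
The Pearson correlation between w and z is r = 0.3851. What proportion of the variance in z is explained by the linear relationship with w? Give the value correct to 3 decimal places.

r² = (0.3851)² = 0.148

0.148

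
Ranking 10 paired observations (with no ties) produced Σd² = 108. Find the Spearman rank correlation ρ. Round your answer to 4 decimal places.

ρ = 1 − 6Σd² / [n(n²−1)] = 1 − 6×108 / (10×99)
  = 1 − 648/990 = 1 − 0.65455 ≈ 0.3455

0.3455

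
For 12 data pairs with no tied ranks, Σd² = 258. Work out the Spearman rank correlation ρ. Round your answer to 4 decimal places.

0.0979

ρ = 1 − 6Σd² / [n(n²−1)] = 1 − 6×258 / (12×143)
  = 1 − 1548/1716 = 1 − 0.90210 ≈ 0.0979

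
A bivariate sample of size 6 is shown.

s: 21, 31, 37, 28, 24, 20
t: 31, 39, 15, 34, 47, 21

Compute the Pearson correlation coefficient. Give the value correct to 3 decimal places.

n = 6, Σs = 161, Σt = 187, Σs² = 4531, Σt² = 6513, Σst = 4915
nΣst − ΣsΣt = 29490 − 30107 = -617
nΣs² − (Σs)² = 27186 − 25921 = 1265; nΣt² − (Σt)² = 39078 − 34969 = 4109
r = -617 / √(1265 × 4109) = -617 / 2279.8871 ≈ -0.271

-0.271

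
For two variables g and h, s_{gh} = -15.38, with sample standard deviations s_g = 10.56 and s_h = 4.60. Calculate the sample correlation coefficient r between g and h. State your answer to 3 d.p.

-0.317

r = Cov(g,h) / (s_g · s_h) = -15.38 / (10.56 × 4.60)
  = -15.38 / 48.5760 ≈ -0.317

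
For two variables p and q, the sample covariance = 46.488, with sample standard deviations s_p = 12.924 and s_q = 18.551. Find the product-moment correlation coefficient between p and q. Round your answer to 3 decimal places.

0.194

r = Cov(p,q) / (s_p · s_q) = 46.488 / (12.924 × 18.551)
  = 46.488 / 239.7531 ≈ 0.194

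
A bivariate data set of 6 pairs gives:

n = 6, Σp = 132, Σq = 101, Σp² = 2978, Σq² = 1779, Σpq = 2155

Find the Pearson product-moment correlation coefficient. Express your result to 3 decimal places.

r = (nΣpq − ΣpΣq) / √[(nΣp² − (Σp)²)(nΣq² − (Σq)²)]
Numerator: 6×2155 − 132×101 = -402
Denominator: √[(17868 − 17424)(10674 − 10201)] = √[444 × 473] = 458.2707
r = -402 / 458.2707 ≈ -0.877

-0.877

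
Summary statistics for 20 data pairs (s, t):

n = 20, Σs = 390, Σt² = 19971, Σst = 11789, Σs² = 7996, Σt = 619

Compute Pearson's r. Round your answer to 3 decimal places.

-0.499

r = (nΣst − ΣsΣt) / √[(nΣs² − (Σs)²)(nΣt² − (Σt)²)]
Numerator: 20×11789 − 390×619 = -5630
Denominator: √[(159920 − 152100)(399420 − 383161)] = √[7820 × 16259] = 11275.8760
r = -5630 / 11275.8760 ≈ -0.499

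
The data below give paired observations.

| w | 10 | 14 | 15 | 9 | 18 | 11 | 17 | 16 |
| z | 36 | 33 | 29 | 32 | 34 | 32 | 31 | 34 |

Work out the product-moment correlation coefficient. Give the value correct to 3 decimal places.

-0.174

n = 8, Σw = 110, Σz = 261, Σw² = 1592, Σz² = 8547, Σwz = 3580
nΣwz − ΣwΣz = 28640 − 28710 = -70
nΣw² − (Σw)² = 12736 − 12100 = 636; nΣz² − (Σz)² = 68376 − 68121 = 255
r = -70 / √(636 × 255) = -70 / 402.7158 ≈ -0.174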